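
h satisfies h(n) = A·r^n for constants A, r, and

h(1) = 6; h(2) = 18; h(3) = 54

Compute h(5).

486

Consecutive ratio: 18/6 = 3, and 54/18 = 3, so r = 3.
Then A·3^1 = 6 gives A = 2, and h(n) = 2·3^n.
h(5) = 2·3^5 = 486.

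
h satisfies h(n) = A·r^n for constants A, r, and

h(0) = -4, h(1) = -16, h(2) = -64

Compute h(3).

Consecutive ratio: -16/(-4) = 4, and -64/(-16) = 4, so r = 4.
Then A·4^0 = -4 gives A = -4, and h(n) = -4·4^n.
h(3) = -4·4^3 = -256.

-256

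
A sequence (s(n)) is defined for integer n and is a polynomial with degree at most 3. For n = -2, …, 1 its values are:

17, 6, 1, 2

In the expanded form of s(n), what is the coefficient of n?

First differences: -11, -5, 1. Second differences: 6, 6.
Level-2 differences are constant, so s has degree 2.
Fitting a degree-2 polynomial gives s(n) = 3n² - 2n + 1.
The coefficient of n is -2.

-2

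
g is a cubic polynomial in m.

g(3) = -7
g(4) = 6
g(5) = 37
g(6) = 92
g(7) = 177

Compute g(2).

-8

First differences: 13, 31, 55, 85. Second differences: 18, 24, 30. Third differences: 6, 6.
Level-3 differences are constant, so g has degree 3.
Fitting a degree-3 polynomial gives g(m) = m³ - 3m² - 3m + 2.
Then g(2) = -8.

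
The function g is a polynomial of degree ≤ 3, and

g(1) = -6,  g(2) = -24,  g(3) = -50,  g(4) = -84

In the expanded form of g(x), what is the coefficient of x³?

0

First differences: -18, -26, -34. Second differences: -8, -8.
Level-2 differences are constant, so g has degree 2.
Fitting a degree-2 polynomial gives g(x) = -4x² - 6x + 4.
The coefficient of x³ is 0.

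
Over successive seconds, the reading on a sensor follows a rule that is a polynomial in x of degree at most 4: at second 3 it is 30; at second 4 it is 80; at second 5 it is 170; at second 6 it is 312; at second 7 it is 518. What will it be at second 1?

2

Write the value at x as s(x).
Write s(x) = ax^4 + bx³ + cx² + dx + e; the 5 given values yield a linear system in the 5 coefficients.
Solving, the leading coefficient vanishes, and s(x) = 2x³ - 4x² + 4x.
Then s(1) = 2.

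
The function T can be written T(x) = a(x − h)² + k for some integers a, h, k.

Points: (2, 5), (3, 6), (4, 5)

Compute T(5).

First differences 1, -1; second difference -2 = 2a, so a = -1.
Expanding, the x-coefficient is −2ah = 2h; matching it to the data gives h = 3, and then k = 6.
So T(x) = -1(x − 3)² + 6.
T(5) = -1·2² + 6 = 2.

2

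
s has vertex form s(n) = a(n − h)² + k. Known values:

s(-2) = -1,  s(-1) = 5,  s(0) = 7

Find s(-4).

First differences 6, 2; second difference -4 = 2a, so a = -2.
Expanding, the n-coefficient is −2ah = 4h; matching it to the data gives h = 0, and then k = 7.
So s(n) = -2(n + 0)² + 7.
s(-4) = -2·(-4)² + 7 = -25.

-25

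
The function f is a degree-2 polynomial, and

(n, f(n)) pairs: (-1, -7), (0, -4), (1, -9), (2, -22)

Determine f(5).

-109

First differences: 3, -5, -13. Second differences: -8, -8.
Level-2 differences are constant, so f has degree 2.
Fitting a degree-2 polynomial gives f(n) = -4n² - n - 4.
Then f(5) = -109.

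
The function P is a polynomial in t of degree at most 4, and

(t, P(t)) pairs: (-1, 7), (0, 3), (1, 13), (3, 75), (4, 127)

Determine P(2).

37

Write P(t) = at^4 + bt³ + ct² + dt + e; the 5 given values yield a linear system in the 5 coefficients.
Solving, the top 2 coefficients vanish, and P(t) = 7t² + 3t + 3.
Then P(2) = 37.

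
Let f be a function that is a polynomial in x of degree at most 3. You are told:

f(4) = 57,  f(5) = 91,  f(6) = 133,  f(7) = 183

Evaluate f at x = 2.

First differences: 34, 42, 50. Second differences: 8, 8.
Level-2 differences are constant, so f has degree 2.
Fitting a degree-2 polynomial gives f(x) = 4x² - 2x + 1.
Then f(2) = 13.

13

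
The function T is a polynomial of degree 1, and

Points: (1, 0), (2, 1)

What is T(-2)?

Write T(k) = ak + b; the 2 given values yield a linear system in the 2 coefficients.
Solving, T(k) = k - 1.
Then T(-2) = -3.

-3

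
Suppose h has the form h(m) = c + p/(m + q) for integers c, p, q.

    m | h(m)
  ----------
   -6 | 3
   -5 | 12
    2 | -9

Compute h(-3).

-24

(h(m) − c)(m + q) = p for each data point; the three points give a linear system in c and q, then p follows.
Solving: c = -6, q = 4, p = -18, so h(m) = -6 − 18/(m + 4).
Then h(-3) = -6 − 18/1 = -24.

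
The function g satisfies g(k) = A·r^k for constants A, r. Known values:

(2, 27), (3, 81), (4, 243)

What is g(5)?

729

Consecutive ratio: 81/27 = 3, and 243/81 = 3, so r = 3.
Then A·3^2 = 27 gives A = 3, and g(k) = 3·3^k.
g(5) = 3·3^5 = 729.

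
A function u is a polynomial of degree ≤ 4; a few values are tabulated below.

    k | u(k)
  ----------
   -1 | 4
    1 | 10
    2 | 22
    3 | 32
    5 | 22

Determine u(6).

-10

Write u(k) = ak^4 + bk³ + ck² + dk + e; the 5 given values yield a linear system in the 5 coefficients.
Solving, the leading coefficient vanishes, and u(k) = -k³ + 5k² + 4k + 2.
Then u(6) = -10.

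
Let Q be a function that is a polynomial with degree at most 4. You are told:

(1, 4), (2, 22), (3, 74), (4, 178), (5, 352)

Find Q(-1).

-2

First differences: 18, 52, 104, 174. Second differences: 34, 52, 70. Third differences: 18, 18.
Level-3 differences are constant, so Q has degree 3.
Fitting a degree-3 polynomial gives Q(x) = 3x³ - x² + 2.
Then Q(-1) = -2.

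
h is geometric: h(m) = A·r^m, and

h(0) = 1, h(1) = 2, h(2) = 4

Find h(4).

Consecutive ratio: 2/1 = 2, and 4/2 = 2, so r = 2.
Then A·2^0 = 1 gives A = 1, and h(m) = 1·2^m.
h(4) = 1·2^4 = 16.

16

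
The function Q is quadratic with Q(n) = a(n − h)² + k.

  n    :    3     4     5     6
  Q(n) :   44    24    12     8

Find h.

First differences -20, -12, -4; second difference 8 = 2a, so a = 4.
Expanding, the n-coefficient is −2ah = -8h; matching it to the data gives h = 6, and then k = 8.
So Q(n) = 4(n − 6)² + 8.
Hence h = 6.

6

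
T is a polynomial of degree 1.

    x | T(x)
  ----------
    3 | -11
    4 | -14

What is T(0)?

-2

Write T(x) = ax + b; the 2 given values yield a linear system in the 2 coefficients.
Solving, T(x) = -3x - 2.
Then T(0) = -2.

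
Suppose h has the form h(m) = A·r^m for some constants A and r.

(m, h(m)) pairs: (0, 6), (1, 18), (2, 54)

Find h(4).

486

Consecutive ratio: 18/6 = 3, and 54/18 = 3, so r = 3.
Then A·3^0 = 6 gives A = 6, and h(m) = 6·3^m.
h(4) = 6·3^4 = 486.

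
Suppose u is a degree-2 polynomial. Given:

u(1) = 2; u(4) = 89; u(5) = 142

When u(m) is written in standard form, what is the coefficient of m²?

Write u(m) = am² + bm + c; the 3 given values yield a linear system in the 3 coefficients.
Solving, u(m) = 6m² - m - 3.
The coefficient of m² is 6.

6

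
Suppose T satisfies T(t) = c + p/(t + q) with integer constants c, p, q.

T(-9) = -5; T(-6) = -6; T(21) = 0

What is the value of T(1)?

(T(t) − c)(t + q) = p for each data point; the three points give a linear system in c and q, then p follows.
Solving: c = -2, q = -3, p = 36, so T(t) = -2 + 36/(t − 3).
Then T(1) = -2 + 36/(-2) = -20.

-20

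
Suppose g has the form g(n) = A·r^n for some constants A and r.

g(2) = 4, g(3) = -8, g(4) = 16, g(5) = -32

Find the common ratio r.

-2

Consecutive ratio: -8/4 = -2, and 16/(-8) = -2, so r = -2.
Then A·(-2)^2 = 4 gives A = 1, and g(n) = 1·(-2)^n.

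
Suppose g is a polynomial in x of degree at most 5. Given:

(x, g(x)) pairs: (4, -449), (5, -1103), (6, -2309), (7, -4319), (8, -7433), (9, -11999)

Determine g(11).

-27119

Write g(x) = ax^5 + bx^4 + cx³ + dx² + ex + p; the 6 given values yield a linear system in the 6 coefficients.
Solving, the leading coefficient vanishes, and g(x) = -2x^4 + 2x³ - 4x² - 2x + 7.
Then g(11) = -27119.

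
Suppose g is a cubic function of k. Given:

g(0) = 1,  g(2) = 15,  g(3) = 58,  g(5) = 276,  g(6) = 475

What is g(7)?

Write g(k) = ak³ + bk² + ck + d; the 5 given values yield a linear system in the 4 coefficients.
Solving, g(k) = 2k³ + 2k² - 5k + 1.
Then g(7) = 750.

750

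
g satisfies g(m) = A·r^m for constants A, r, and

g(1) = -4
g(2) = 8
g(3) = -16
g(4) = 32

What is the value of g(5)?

-64

Consecutive ratio: 8/(-4) = -2, and -16/8 = -2, so r = -2.
Then A·(-2)^1 = -4 gives A = 2, and g(m) = 2·(-2)^m.
g(5) = 2·(-2)^5 = -64.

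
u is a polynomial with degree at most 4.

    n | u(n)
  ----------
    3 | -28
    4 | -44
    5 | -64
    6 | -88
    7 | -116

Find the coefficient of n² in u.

-2

Write u(n) = an^4 + bn³ + cn² + dn + e; the 5 given values yield a linear system in the 5 coefficients.
Solving, the top 2 coefficients vanish, and u(n) = -2n² - 2n - 4.
The coefficient of n² is -2.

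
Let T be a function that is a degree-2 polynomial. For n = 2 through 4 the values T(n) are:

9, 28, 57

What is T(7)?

Write T(n) = an² + bn + c; the 3 given values yield a linear system in the 3 coefficients.
Solving, T(n) = 5n² - 6n + 1.
Then T(7) = 204.

204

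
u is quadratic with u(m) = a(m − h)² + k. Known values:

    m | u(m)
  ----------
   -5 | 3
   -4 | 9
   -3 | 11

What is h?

-3

First differences 6, 2; second difference -4 = 2a, so a = -2.
Expanding, the m-coefficient is −2ah = 4h; matching it to the data gives h = -3, and then k = 11.
So u(m) = -2(m + 3)² + 11.
Hence h = -3.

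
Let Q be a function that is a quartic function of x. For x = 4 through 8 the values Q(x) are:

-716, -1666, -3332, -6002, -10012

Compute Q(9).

Write Q(x) = ax^4 + bx³ + cx² + dx + e; the 5 given values yield a linear system in the 5 coefficients.
Solving, Q(x) = -2x^4 - 4x³ + 4x² - 4x + 4.
Then Q(9) = -15746.

-15746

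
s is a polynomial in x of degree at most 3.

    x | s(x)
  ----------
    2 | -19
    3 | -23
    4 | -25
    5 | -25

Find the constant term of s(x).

Write s(x) = ax³ + bx² + cx + d; the 4 given values yield a linear system in the 4 coefficients.
Solving, the leading coefficient vanishes, and s(x) = x² - 9x - 5.
The constant term is s(0) = -5.

-5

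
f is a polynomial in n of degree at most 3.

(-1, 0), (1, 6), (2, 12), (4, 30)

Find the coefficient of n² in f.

Write f(n) = an³ + bn² + cn + d; the 4 given values yield a linear system in the 4 coefficients.
Solving, the leading coefficient vanishes, and f(n) = n² + 3n + 2.
The coefficient of n² is 1.

1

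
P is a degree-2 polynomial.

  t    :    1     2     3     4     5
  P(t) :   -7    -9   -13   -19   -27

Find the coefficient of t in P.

Write P(t) = at² + bt + c; the 5 given values yield a linear system in the 3 coefficients.
Solving, P(t) = -t² + t - 7.
The coefficient of t is 1.

1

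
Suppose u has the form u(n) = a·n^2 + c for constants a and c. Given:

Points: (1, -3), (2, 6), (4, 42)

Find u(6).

102

From u(1) = -3 and u(2) = 6: 1a + c = -3 and 4a + c = 6.
Subtracting: 3a = 9, so a = 3; then c = -3 − 3·1 = -6.
So u(n) = 3n² − 6, and u(6) = 102.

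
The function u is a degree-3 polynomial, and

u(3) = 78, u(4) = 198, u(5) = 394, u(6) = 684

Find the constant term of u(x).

-6

Write u(x) = ax³ + bx² + cx + d; the 4 given values yield a linear system in the 4 coefficients.
Solving, u(x) = 3x³ + 2x² - 5x - 6.
The constant term is u(0) = -6.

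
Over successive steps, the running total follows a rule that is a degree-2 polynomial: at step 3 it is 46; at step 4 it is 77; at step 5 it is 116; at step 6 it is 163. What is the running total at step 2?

Write the value at m as P(m).
Write P(m) = am² + bm + c; the 4 given values yield a linear system in the 3 coefficients.
Solving, P(m) = 4m² + 3m + 1.
Then P(2) = 23.

23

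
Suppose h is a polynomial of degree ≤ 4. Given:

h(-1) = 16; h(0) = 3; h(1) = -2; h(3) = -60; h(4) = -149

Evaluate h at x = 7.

-872

Write h(x) = ax^4 + bx³ + cx² + dx + e; the 5 given values yield a linear system in the 5 coefficients.
Solving, the leading coefficient vanishes, and h(x) = -3x³ + 4x² - 6x + 3.
Then h(7) = -872.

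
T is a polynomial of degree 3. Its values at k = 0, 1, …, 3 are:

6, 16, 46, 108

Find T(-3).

Write T(k) = ak³ + bk² + ck + d; the 4 given values yield a linear system in the 4 coefficients.
Solving, T(k) = 2k³ + 4k² + 4k + 6.
Then T(-3) = -24.

-24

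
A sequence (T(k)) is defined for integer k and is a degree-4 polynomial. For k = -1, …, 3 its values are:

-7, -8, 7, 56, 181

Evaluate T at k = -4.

272

Write T(k) = ak^4 + bk³ + ck² + dk + e; the 5 given values yield a linear system in the 5 coefficients.
Solving, T(k) = k^4 + k³ + 7k² + 6k - 8.
Then T(-4) = 272.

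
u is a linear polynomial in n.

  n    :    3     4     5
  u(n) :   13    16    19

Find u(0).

First differences: 3, 3.
Level-1 differences are constant, so u has degree 1.
Fitting a degree-1 polynomial gives u(n) = 3n + 4.
Then u(0) = 4.

4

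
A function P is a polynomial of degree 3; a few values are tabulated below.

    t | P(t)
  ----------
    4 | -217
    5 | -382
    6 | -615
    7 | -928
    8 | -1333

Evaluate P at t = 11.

-3220

Write P(t) = at³ + bt² + ct + d; the 5 given values yield a linear system in the 4 coefficients.
Solving, P(t) = -2t³ - 4t² - 7t + 3.
Then P(11) = -3220.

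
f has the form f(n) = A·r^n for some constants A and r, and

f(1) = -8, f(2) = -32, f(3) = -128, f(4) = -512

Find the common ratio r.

Consecutive ratio: -32/(-8) = 4, and -128/(-32) = 4, so r = 4.
Then A·4^1 = -8 gives A = -2, and f(n) = -2·4^n.

4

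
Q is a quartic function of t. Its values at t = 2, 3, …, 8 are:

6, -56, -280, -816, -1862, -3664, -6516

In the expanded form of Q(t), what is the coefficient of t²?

Write Q(t) = at^4 + bt³ + ct² + dt + e; the 7 given values yield a linear system in the 5 coefficients.
Solving, Q(t) = -2t^4 + 3t³ + 2t² + t + 4.
The coefficient of t² is 2.

2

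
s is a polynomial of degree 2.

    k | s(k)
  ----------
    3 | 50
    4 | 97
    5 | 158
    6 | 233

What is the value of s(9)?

542

First differences: 47, 61, 75. Second differences: 14, 14.
Level-2 differences are constant, so s has degree 2.
Fitting a degree-2 polynomial gives s(k) = 7k² - 2k - 7.
Then s(9) = 542.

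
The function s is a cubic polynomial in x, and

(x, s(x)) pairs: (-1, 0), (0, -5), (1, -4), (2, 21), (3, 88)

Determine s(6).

First differences: -5, 1, 25, 67. Second differences: 6, 24, 42. Third differences: 18, 18.
Level-3 differences are constant, so s has degree 3.
Fitting a degree-3 polynomial gives s(x) = 3x³ + 3x² - 5x - 5.
Then s(6) = 721.

721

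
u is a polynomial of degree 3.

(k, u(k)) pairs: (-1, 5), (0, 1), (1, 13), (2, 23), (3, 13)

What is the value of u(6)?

-317

First differences: -4, 12, 10, -10. Second differences: 16, -2, -20. Third differences: -18, -18.
Level-3 differences are constant, so u has degree 3.
Fitting a degree-3 polynomial gives u(k) = -3k³ + 8k² + 7k + 1.
Then u(6) = -317.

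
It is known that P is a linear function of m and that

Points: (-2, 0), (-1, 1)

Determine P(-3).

-1

Write P(m) = am + b; the 2 given values yield a linear system in the 2 coefficients.
Solving, P(m) = m + 2.
Then P(-3) = -1.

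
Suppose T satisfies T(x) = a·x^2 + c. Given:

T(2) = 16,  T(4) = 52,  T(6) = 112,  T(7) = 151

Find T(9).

247

From T(2) = 16 and T(4) = 52: 4a + c = 16 and 16a + c = 52.
Subtracting: 12a = 36, so a = 3; then c = 16 − 3·4 = 4.
So T(x) = 3x² + 4, and T(9) = 247.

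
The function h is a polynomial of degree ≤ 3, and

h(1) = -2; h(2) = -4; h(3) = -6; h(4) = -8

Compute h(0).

Write h(k) = ak³ + bk² + ck + d; the 4 given values yield a linear system in the 4 coefficients.
Solving, the top 2 coefficients vanish, and h(k) = -2k.
Then h(0) = 0.

0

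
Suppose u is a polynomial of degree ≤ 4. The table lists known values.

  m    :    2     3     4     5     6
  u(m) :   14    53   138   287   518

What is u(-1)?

First differences: 39, 85, 149, 231. Second differences: 46, 64, 82. Third differences: 18, 18.
Level-3 differences are constant, so u has degree 3.
Fitting a degree-3 polynomial gives u(m) = 3m³ - 4m² + 2m + 2.
Then u(-1) = -7.

-7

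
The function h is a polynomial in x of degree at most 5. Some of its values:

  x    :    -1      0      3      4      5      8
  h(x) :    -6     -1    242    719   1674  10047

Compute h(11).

34242

Write h(x) = ax^5 + bx^4 + cx³ + dx² + ex + p; the 6 given values yield a linear system in the 6 coefficients.
Solving, the leading coefficient vanishes, and h(x) = 2x^4 + 4x³ - 3x² - 1.
Then h(11) = 34242.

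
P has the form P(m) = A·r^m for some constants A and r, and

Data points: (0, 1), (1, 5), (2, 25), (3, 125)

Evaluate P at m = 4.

Consecutive ratio: 5/1 = 5, and 25/5 = 5, so r = 5.
Then A·5^0 = 1 gives A = 1, and P(m) = 1·5^m.
P(4) = 1·5^4 = 625.

625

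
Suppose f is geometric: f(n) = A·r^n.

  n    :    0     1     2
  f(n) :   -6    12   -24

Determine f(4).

-96

Consecutive ratio: 12/(-6) = -2, and -24/12 = -2, so r = -2.
Then A·(-2)^0 = -6 gives A = -6, and f(n) = -6·(-2)^n.
f(4) = -6·(-2)^4 = -96.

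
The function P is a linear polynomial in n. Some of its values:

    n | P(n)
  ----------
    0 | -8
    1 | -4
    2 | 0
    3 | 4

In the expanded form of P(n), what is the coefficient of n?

4

First differences: 4, 4, 4.
Level-1 differences are constant, so P has degree 1.
Fitting a degree-1 polynomial gives P(n) = 4n - 8.
The coefficient of n is 4.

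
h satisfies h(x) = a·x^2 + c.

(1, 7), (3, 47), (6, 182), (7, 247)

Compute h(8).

From h(1) = 7 and h(3) = 47: 1a + c = 7 and 9a + c = 47.
Subtracting: 8a = 40, so a = 5; then c = 7 − 5·1 = 2.
So h(x) = 5x² + 2, and h(8) = 322.

322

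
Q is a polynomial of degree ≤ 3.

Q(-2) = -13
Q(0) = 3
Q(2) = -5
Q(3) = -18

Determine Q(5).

-62

Write Q(n) = an³ + bn² + cn + d; the 4 given values yield a linear system in the 4 coefficients.
Solving, the leading coefficient vanishes, and Q(n) = -3n² + 2n + 3.
Then Q(5) = -62.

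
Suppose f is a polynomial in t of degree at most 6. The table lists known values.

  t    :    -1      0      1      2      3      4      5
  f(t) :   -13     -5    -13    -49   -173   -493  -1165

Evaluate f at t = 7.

-4429

Write f(t) = at^6 + bt^5 + ct^4 + dt³ + et² + pt + q; the 7 given values yield a linear system in the 7 coefficients.
Solving, the top 2 coefficients vanish, and f(t) = -2t^4 + 2t³ - 6t² - 2t - 5.
Then f(7) = -4429.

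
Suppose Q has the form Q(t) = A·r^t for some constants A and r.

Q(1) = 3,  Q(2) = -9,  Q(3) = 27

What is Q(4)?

Consecutive ratio: -9/3 = -3, and 27/(-9) = -3, so r = -3.
Then A·(-3)^1 = 3 gives A = -1, and Q(t) = -1·(-3)^t.
Q(4) = -1·(-3)^4 = -81.

-81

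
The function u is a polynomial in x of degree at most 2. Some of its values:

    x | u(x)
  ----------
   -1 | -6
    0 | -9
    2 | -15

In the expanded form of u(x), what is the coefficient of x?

Write u(x) = ax² + bx + c; the 3 given values yield a linear system in the 3 coefficients.
Solving, the leading coefficient vanishes, and u(x) = -3x - 9.
The coefficient of x is -3.

-3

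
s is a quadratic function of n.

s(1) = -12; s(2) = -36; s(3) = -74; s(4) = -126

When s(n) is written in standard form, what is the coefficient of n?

Write s(n) = an² + bn + c; the 4 given values yield a linear system in the 3 coefficients.
Solving, s(n) = -7n² - 3n - 2.
The coefficient of n is -3.

-3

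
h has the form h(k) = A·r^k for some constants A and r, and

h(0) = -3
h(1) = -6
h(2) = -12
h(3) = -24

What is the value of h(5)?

-96

Consecutive ratio: -6/(-3) = 2, and -12/(-6) = 2, so r = 2.
Then A·2^0 = -3 gives A = -3, and h(k) = -3·2^k.
h(5) = -3·2^5 = -96.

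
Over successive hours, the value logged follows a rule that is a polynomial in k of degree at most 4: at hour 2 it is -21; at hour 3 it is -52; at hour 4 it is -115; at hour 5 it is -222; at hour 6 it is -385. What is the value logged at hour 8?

-927

Write the value at k as P(k).
First differences: -31, -63, -107, -163. Second differences: -32, -44, -56. Third differences: -12, -12.
Level-3 differences are constant, so P has degree 3.
Fitting a degree-3 polynomial gives P(k) = -2k³ + 2k² - 3k - 7.
Then P(8) = -927.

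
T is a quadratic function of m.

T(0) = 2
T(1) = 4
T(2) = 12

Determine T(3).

26

Write T(m) = am² + bm + c; the 3 given values yield a linear system in the 3 coefficients.
Solving, T(m) = 3m² - m + 2.
Then T(3) = 26.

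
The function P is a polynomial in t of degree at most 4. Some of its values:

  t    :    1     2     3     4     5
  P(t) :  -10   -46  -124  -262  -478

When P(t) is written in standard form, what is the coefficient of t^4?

First differences: -36, -78, -138, -216. Second differences: -42, -60, -78. Third differences: -18, -18.
Level-3 differences are constant, so P has degree 3.
Fitting a degree-3 polynomial gives P(t) = -3t³ - 3t² - 6t + 2.
The coefficient of t^4 is 0.

0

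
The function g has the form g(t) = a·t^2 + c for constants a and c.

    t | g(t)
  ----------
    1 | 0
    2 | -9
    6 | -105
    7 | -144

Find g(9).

From g(1) = 0 and g(2) = -9: 1a + c = 0 and 4a + c = -9.
Subtracting: 3a = -9, so a = -3; then c = 0 − (-3)·1 = 3.
So g(t) = -3t² + 3, and g(9) = -240.

-240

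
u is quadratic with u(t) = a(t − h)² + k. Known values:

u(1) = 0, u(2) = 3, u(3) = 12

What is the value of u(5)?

First differences 3, 9; second difference 6 = 2a, so a = 3.
Expanding, the t-coefficient is −2ah = -6h; matching it to the data gives h = 1, and then k = 0.
So u(t) = 3(t − 1)² + 0.
u(5) = 3·4² + 0 = 48.

48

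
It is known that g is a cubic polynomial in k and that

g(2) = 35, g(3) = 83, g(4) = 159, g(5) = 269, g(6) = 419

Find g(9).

1169

First differences: 48, 76, 110, 150. Second differences: 28, 34, 40. Third differences: 6, 6.
Level-3 differences are constant, so g has degree 3.
Fitting a degree-3 polynomial gives g(k) = k³ + 5k² + 4k - 1.
Then g(9) = 1169.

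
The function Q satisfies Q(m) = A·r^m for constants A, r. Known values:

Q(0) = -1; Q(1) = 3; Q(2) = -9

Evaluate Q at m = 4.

Consecutive ratio: 3/(-1) = -3, and -9/3 = -3, so r = -3.
Then A·(-3)^0 = -1 gives A = -1, and Q(m) = -1·(-3)^m.
Q(4) = -1·(-3)^4 = -81.

-81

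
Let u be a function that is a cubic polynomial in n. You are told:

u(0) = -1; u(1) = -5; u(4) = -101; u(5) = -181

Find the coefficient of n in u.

-1

Write u(n) = an³ + bn² + cn + d; the 4 given values yield a linear system in the 4 coefficients.
Solving, u(n) = -n³ - 2n² - n - 1.
The coefficient of n is -1.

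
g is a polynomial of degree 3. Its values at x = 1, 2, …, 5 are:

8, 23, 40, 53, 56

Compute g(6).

Write g(x) = ax³ + bx² + cx + d; the 5 given values yield a linear system in the 4 coefficients.
Solving, g(x) = -x³ + 7x² + x + 1.
Then g(6) = 43.

43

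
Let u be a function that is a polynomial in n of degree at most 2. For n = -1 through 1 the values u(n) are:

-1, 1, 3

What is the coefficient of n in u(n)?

First differences: 2, 2.
Level-1 differences are constant, so u has degree 1.
Fitting a degree-1 polynomial gives u(n) = 2n + 1.
The coefficient of n is 2.

2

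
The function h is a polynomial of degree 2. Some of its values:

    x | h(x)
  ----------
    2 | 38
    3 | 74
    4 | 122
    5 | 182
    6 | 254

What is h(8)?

434

Write h(x) = ax² + bx + c; the 5 given values yield a linear system in the 3 coefficients.
Solving, h(x) = 6x² + 6x + 2.
Then h(8) = 434.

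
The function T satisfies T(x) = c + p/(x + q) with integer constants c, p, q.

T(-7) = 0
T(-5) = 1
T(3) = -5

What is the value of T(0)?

-14

(T(x) − c)(x + q) = p for each data point; the three points give a linear system in c and q, then p follows.
Solving: c = -2, q = 1, p = -12, so T(x) = -2 − 12/(x + 1).
Then T(0) = -2 − 12/1 = -14.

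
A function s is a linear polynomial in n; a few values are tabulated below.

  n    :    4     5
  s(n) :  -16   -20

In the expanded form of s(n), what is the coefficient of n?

Write s(n) = an + b; the 2 given values yield a linear system in the 2 coefficients.
Solving, s(n) = -4n.
The coefficient of n is -4.

-4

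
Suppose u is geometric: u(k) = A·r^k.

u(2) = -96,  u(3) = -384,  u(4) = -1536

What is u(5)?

Consecutive ratio: -384/(-96) = 4, and -1536/(-384) = 4, so r = 4.
Then A·4^2 = -96 gives A = -6, and u(k) = -6·4^k.
u(5) = -6·4^5 = -6144.

-6144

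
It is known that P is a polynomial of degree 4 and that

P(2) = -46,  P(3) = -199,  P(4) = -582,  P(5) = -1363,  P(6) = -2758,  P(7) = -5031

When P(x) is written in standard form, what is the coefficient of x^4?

First differences: -153, -383, -781, -1395, -2273. Second differences: -230, -398, -614, -878. Third differences: -168, -216, -264. Fourth differences: -48, -48.
Level-4 differences are constant, so P has degree 4.
Fitting a degree-4 polynomial gives P(x) = -2x^4 - 5x² + 2x + 2.
The coefficient of x^4 is -2.

-2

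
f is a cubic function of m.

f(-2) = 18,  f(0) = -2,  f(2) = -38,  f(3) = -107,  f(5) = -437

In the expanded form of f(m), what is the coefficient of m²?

-2

Write f(m) = am³ + bm² + cm + d; the 5 given values yield a linear system in the 4 coefficients.
Solving, f(m) = -3m³ - 2m² - 2m - 2.
The coefficient of m² is -2.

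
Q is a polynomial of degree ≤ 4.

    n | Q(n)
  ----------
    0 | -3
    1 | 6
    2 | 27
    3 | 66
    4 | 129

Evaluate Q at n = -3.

-18

First differences: 9, 21, 39, 63. Second differences: 12, 18, 24. Third differences: 6, 6.
Level-3 differences are constant, so Q has degree 3.
Fitting a degree-3 polynomial gives Q(n) = n³ + 3n² + 5n - 3.
Then Q(-3) = -18.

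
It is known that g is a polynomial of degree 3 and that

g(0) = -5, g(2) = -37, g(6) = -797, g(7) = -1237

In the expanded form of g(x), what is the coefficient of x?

Write g(x) = ax³ + bx² + cx + d; the 4 given values yield a linear system in the 4 coefficients.
Solving, g(x) = -3x³ - 5x² + 6x - 5.
The coefficient of x is 6.

6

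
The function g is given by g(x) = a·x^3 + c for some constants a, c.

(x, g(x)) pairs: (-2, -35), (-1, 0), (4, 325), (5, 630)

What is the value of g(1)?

From g(-2) = -35 and g(-1) = 0: -8a + c = -35 and -1a + c = 0.
Subtracting: 7a = 35, so a = 5; then c = -35 − 5·(-8) = 5.
So g(x) = 5x³ + 5, and g(1) = 10.

10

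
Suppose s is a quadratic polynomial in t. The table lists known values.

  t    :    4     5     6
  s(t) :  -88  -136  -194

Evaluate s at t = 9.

Write s(t) = at² + bt + c; the 3 given values yield a linear system in the 3 coefficients.
Solving, s(t) = -5t² - 3t + 4.
Then s(9) = -428.

-428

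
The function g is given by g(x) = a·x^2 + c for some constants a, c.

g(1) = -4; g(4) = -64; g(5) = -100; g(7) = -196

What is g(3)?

From g(1) = -4 and g(4) = -64: 1a + c = -4 and 16a + c = -64.
Subtracting: 15a = -60, so a = -4; then c = -4 − (-4)·1 = 0.
So g(x) = -4x² + 0, and g(3) = -36.

-36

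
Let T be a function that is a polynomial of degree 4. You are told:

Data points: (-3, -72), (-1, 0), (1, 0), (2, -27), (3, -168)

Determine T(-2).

-3

Write T(t) = at^4 + bt³ + ct² + dt + e; the 5 given values yield a linear system in the 5 coefficients.
Solving, T(t) = -2t^4 - 2t³ + 5t² + 2t - 3.
Then T(-2) = -3.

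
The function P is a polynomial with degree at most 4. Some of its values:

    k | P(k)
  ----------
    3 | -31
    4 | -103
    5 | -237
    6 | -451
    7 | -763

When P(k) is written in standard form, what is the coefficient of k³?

Write P(k) = ak^4 + bk³ + ck² + dk + e; the 5 given values yield a linear system in the 5 coefficients.
Solving, the leading coefficient vanishes, and P(k) = -3k³ + 5k² + 4k - 7.
The coefficient of k³ is -3.

-3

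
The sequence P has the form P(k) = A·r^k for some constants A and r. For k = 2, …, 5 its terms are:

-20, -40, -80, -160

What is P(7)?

-640

Consecutive ratio: -40/(-20) = 2, and -80/(-40) = 2, so r = 2.
Then A·2^2 = -20 gives A = -5, and P(k) = -5·2^k.
P(7) = -5·2^7 = -640.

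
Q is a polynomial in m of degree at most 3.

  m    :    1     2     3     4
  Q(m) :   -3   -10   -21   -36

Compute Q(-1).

-1

First differences: -7, -11, -15. Second differences: -4, -4.
Level-2 differences are constant, so Q has degree 2.
Fitting a degree-2 polynomial gives Q(m) = -2m² - m.
Then Q(-1) = -1.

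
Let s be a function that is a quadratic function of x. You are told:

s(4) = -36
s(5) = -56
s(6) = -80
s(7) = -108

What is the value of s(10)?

-216

First differences: -20, -24, -28. Second differences: -4, -4.
Level-2 differences are constant, so s has degree 2.
Fitting a degree-2 polynomial gives s(x) = -2x² - 2x + 4.
Then s(10) = -216.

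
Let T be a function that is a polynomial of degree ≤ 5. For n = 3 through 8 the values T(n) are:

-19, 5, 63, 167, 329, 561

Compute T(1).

First differences: 24, 58, 104, 162, 232. Second differences: 34, 46, 58, 70. Third differences: 12, 12, 12.
Level-3 differences are constant, so T has degree 3.
Fitting a degree-3 polynomial gives T(n) = 2n³ - 7n² - n - 7.
Then T(1) = -13.

-13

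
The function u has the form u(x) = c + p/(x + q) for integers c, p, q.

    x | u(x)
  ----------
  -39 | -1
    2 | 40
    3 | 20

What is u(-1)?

(u(x) − c)(x + q) = p for each data point; the three points give a linear system in c and q, then p follows.
Solving: c = 0, q = -1, p = 40, so u(x) = 40/(x − 1).
Then u(-1) = 0 + 40/(-2) = -20.

-20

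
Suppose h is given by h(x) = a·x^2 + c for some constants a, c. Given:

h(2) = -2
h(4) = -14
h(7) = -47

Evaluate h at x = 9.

-79

From h(2) = -2 and h(4) = -14: 4a + c = -2 and 16a + c = -14.
Subtracting: 12a = -12, so a = -1; then c = -2 − (-1)·4 = 2.
So h(x) = -1x² + 2, and h(9) = -79.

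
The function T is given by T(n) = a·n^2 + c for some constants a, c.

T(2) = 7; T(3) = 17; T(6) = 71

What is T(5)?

From T(2) = 7 and T(3) = 17: 4a + c = 7 and 9a + c = 17.
Subtracting: 5a = 10, so a = 2; then c = 7 − 2·4 = -1.
So T(n) = 2n² − 1, and T(5) = 49.

49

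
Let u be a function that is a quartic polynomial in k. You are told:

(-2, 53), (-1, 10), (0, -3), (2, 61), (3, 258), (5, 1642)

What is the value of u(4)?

725

Write u(k) = ak^4 + bk³ + ck² + dk + e; the 6 given values yield a linear system in the 5 coefficients.
Solving, u(k) = 2k^4 + 2k³ + 7k² - 6k - 3.
Then u(4) = 725.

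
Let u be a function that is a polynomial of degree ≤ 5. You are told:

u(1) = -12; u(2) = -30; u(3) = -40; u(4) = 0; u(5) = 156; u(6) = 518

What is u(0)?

First differences: -18, -10, 40, 156, 362. Second differences: 8, 50, 116, 206. Third differences: 42, 66, 90. Fourth differences: 24, 24.
Level-4 differences are constant, so u has degree 4.
Fitting a degree-4 polynomial gives u(x) = x^4 - 3x³ - 3x² - 3x - 4.
Then u(0) = -4.

-4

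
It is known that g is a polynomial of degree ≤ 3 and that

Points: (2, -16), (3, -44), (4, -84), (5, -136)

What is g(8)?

First differences: -28, -40, -52. Second differences: -12, -12.
Level-2 differences are constant, so g has degree 2.
Fitting a degree-2 polynomial gives g(m) = -6m² + 2m + 4.
Then g(8) = -364.

-364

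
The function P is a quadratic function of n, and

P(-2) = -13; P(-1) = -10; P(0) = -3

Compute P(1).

Write P(n) = an² + bn + c; the 3 given values yield a linear system in the 3 coefficients.
Solving, P(n) = 2n² + 9n - 3.
Then P(1) = 8.

8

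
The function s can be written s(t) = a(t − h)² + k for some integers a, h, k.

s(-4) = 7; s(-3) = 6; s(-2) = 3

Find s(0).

First differences -1, -3; second difference -2 = 2a, so a = -1.
Expanding, the t-coefficient is −2ah = 2h; matching it to the data gives h = -4, and then k = 7.
So s(t) = -1(t + 4)² + 7.
s(0) = -1·4² + 7 = -9.

-9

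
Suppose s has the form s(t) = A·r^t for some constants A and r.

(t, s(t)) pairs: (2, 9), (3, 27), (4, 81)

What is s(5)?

Consecutive ratio: 27/9 = 3, and 81/27 = 3, so r = 3.
Then A·3^2 = 9 gives A = 1, and s(t) = 1·3^t.
s(5) = 1·3^5 = 243.

243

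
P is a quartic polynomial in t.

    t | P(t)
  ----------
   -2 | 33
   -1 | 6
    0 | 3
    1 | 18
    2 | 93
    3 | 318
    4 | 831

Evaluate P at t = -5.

First differences: -27, -3, 15, 75, 225, 513. Second differences: 24, 18, 60, 150, 288. Third differences: -6, 42, 90, 138. Fourth differences: 48, 48, 48.
Level-4 differences are constant, so P has degree 4.
Fitting a degree-4 polynomial gives P(t) = 2t^4 + 3t³ + 7t² + 3t + 3.
Then P(-5) = 1038.

1038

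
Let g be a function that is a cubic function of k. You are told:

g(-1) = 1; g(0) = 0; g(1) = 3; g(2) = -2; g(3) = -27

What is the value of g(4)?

Write g(k) = ak³ + bk² + ck + d; the 5 given values yield a linear system in the 4 coefficients.
Solving, g(k) = -2k³ + 2k² + 3k.
Then g(4) = -84.

-84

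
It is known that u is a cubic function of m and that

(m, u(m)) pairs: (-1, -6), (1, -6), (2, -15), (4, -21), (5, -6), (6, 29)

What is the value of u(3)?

Write u(m) = am³ + bm² + cm + d; the 6 given values yield a linear system in the 4 coefficients.
Solving, u(m) = m³ - 5m² - m - 1.
Then u(3) = -22.

-22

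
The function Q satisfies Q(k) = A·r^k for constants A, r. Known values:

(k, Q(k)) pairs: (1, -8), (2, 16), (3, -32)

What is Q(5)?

-128

Consecutive ratio: 16/(-8) = -2, and -32/16 = -2, so r = -2.
Then A·(-2)^1 = -8 gives A = 4, and Q(k) = 4·(-2)^k.
Q(5) = 4·(-2)^5 = -128.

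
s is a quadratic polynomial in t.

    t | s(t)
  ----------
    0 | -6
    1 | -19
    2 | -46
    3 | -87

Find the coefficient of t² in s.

-7

Write s(t) = at² + bt + c; the 4 given values yield a linear system in the 3 coefficients.
Solving, s(t) = -7t² - 6t - 6.
The coefficient of t² is -7.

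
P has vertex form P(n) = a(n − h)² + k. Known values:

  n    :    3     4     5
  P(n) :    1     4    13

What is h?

3

First differences 3, 9; second difference 6 = 2a, so a = 3.
Expanding, the n-coefficient is −2ah = -6h; matching it to the data gives h = 3, and then k = 1.
So P(n) = 3(n − 3)² + 1.
Hence h = 3.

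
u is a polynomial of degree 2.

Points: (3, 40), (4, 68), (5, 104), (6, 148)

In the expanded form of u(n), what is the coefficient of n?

First differences: 28, 36, 44. Second differences: 8, 8.
Level-2 differences are constant, so u has degree 2.
Fitting a degree-2 polynomial gives u(n) = 4n² + 4.
The coefficient of n is 0.

0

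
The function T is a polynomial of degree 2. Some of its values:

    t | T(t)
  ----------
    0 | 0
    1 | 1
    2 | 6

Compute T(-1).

3

Write T(t) = at² + bt + c; the 3 given values yield a linear system in the 3 coefficients.
Solving, T(t) = 2t² - t.
Then T(-1) = 3.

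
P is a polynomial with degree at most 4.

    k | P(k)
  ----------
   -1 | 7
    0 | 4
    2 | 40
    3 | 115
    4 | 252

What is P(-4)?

-116

Write P(k) = ak^4 + bk³ + ck² + dk + e; the 5 given values yield a linear system in the 5 coefficients.
Solving, the leading coefficient vanishes, and P(k) = 3k³ + 4k² - 2k + 4.
Then P(-4) = -116.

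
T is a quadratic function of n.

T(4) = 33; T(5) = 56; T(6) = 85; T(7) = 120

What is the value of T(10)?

261

First differences: 23, 29, 35. Second differences: 6, 6.
Level-2 differences are constant, so T has degree 2.
Fitting a degree-2 polynomial gives T(n) = 3n² - 4n + 1.
Then T(10) = 261.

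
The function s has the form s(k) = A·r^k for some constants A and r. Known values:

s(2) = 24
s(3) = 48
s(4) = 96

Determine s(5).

Consecutive ratio: 48/24 = 2, and 96/48 = 2, so r = 2.
Then A·2^2 = 24 gives A = 6, and s(k) = 6·2^k.
s(5) = 6·2^5 = 192.

192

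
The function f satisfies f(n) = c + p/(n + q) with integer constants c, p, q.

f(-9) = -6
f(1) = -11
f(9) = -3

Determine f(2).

(f(n) − c)(n + q) = p for each data point; the three points give a linear system in c and q, then p follows.
Solving: c = -5, q = -3, p = 12, so f(n) = -5 + 12/(n − 3).
Then f(2) = -5 + 12/(-1) = -17.

-17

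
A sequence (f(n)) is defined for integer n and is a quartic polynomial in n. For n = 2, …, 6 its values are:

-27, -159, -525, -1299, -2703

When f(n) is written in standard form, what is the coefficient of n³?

-1

Write f(n) = an^4 + bn³ + cn² + dn + e; the 5 given values yield a linear system in the 5 coefficients.
Solving, f(n) = -2n^4 - n³ + 2n² + 7n - 9.
The coefficient of n³ is -1.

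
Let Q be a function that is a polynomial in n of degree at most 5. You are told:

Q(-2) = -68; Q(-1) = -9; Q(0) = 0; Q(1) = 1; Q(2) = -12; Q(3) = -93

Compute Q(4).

First differences: 59, 9, 1, -13, -81. Second differences: -50, -8, -14, -68. Third differences: 42, -6, -54. Fourth differences: -48, -48.
Level-4 differences are constant, so Q has degree 4.
Fitting a degree-4 polynomial gives Q(n) = -2n^4 + 3n³ - 2n² + 2n.
Then Q(4) = -344.

-344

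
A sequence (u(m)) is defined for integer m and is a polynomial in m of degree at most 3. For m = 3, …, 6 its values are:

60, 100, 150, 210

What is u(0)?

0

First differences: 40, 50, 60. Second differences: 10, 10.
Level-2 differences are constant, so u has degree 2.
Fitting a degree-2 polynomial gives u(m) = 5m² + 5m.
Then u(0) = 0.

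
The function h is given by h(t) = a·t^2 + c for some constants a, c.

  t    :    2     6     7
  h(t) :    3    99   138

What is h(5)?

From h(2) = 3 and h(6) = 99: 4a + c = 3 and 36a + c = 99.
Subtracting: 32a = 96, so a = 3; then c = 3 − 3·4 = -9.
So h(t) = 3t² − 9, and h(5) = 66.

66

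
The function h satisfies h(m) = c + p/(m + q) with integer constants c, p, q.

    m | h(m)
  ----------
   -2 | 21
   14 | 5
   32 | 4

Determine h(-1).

15

(h(m) − c)(m + q) = p for each data point; the three points give a linear system in c and q, then p follows.
Solving: c = 3, q = 4, p = 36, so h(m) = 3 + 36/(m + 4).
Then h(-1) = 3 + 36/3 = 15.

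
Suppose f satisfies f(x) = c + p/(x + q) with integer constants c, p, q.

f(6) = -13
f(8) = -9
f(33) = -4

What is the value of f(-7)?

0

(f(x) − c)(x + q) = p for each data point; the three points give a linear system in c and q, then p follows.
Solving: c = -3, q = -3, p = -30, so f(x) = -3 − 30/(x − 3).
Then f(-7) = -3 − 30/(-10) = 0.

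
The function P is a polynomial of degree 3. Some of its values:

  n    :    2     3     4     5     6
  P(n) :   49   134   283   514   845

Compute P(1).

10

Write P(n) = an³ + bn² + cn + d; the 5 given values yield a linear system in the 4 coefficients.
Solving, P(n) = 3n³ + 5n² + 3n - 1.
Then P(1) = 10.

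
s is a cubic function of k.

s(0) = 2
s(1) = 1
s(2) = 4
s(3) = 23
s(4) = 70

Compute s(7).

First differences: -1, 3, 19, 47. Second differences: 4, 16, 28. Third differences: 12, 12.
Level-3 differences are constant, so s has degree 3.
Fitting a degree-3 polynomial gives s(k) = 2k³ - 4k² + k + 2.
Then s(7) = 499.

499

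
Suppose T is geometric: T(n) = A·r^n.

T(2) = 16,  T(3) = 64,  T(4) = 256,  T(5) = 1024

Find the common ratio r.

4

Consecutive ratio: 64/16 = 4, and 256/64 = 4, so r = 4.
Then A·4^2 = 16 gives A = 1, and T(n) = 1·4^n.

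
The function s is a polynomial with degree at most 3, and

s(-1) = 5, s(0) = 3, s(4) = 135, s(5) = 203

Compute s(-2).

21

Write s(k) = ak³ + bk² + ck + d; the 4 given values yield a linear system in the 4 coefficients.
Solving, the leading coefficient vanishes, and s(k) = 7k² + 5k + 3.
Then s(-2) = 21.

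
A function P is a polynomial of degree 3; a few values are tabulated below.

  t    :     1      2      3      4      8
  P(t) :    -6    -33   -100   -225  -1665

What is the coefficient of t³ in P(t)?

-3

Write P(t) = at³ + bt² + ct + d; the 5 given values yield a linear system in the 4 coefficients.
Solving, P(t) = -3t³ - 2t² - 1.
The coefficient of t³ is -3.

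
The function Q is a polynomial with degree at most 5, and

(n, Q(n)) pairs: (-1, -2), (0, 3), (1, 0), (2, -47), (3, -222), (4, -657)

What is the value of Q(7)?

-5562

Write Q(n) = an^5 + bn^4 + cn³ + dn² + en + p; the 6 given values yield a linear system in the 6 coefficients.
Solving, the leading coefficient vanishes, and Q(n) = -2n^4 - 2n³ - 2n² + 3n + 3.
Then Q(7) = -5562.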